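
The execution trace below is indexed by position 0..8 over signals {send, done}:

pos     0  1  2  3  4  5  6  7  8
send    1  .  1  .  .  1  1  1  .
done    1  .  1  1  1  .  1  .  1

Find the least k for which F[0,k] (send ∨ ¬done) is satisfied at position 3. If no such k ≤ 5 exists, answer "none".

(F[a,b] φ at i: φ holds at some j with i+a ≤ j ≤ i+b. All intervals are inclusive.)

2

Scan j = 3,4,… for (send ∨ ¬done):
  j=3: fails
  j=4: fails
  j=5: holds
First hit at j=5, so smallest k = 5-3 = 2.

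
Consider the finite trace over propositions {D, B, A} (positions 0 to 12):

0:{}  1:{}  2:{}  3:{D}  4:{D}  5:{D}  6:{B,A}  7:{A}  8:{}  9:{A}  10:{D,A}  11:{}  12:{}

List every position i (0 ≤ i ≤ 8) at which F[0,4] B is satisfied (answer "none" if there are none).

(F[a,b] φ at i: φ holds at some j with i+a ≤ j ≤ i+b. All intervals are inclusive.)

Evaluate at each i in [0,8]:
  i=0: ✗ (none in [0,4])
  i=1: ✗ (none in [1,5])
  i=2: ✓ (witness j=6)
  i=3: ✓ (witness j=6)
  i=4: ✓ (witness j=6)
  i=5: ✓ (witness j=6)
  i=6: ✓ (witness j=6)
  i=7: ✗ (none in [7,11])
  i=8: ✗ (none in [8,12])

2, 3, 4, 5, 6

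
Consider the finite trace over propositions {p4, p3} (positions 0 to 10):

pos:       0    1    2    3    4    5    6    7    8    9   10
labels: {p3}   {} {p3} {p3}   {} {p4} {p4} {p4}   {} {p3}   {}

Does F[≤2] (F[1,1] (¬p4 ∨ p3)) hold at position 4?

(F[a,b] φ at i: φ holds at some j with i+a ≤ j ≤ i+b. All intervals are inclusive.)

Check F[1,1] (¬p4 ∨ p3) at each j in [4,6]:
  j=4: fails (none in [5,5])
  j=5: fails (none in [6,6])
  j=6: fails (none in [7,7])
No position in the window satisfies it → formula fails.

No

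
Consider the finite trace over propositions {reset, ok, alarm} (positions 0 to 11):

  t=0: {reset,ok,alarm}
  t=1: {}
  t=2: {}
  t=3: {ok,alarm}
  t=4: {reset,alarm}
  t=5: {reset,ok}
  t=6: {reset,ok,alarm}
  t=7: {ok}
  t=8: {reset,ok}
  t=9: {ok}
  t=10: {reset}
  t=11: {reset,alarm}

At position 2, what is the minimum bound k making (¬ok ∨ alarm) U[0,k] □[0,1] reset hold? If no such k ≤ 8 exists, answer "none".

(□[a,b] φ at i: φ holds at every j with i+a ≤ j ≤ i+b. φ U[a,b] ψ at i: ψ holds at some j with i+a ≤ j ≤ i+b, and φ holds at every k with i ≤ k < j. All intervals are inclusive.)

2

Need earliest j ≥ 2 with □[0,1] reset, and (¬ok ∨ alarm) at every k in [2,j-1].
  j=2: rhs fails.
  j=3: rhs fails.
  j=4: rhs holds; lhs holds on [2,3]. k = 2.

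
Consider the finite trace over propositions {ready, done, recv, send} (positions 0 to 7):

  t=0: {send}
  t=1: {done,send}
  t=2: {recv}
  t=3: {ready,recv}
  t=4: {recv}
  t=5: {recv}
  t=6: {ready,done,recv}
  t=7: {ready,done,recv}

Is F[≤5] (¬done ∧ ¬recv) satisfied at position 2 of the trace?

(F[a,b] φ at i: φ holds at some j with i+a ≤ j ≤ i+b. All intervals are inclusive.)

Does not hold

Check (¬done ∧ ¬recv) at each j in [2,7]:
  j=2: false
  j=3: false
  j=4: false
  j=5: false
  j=6: false
  j=7: false
No position in the window satisfies it → formula fails.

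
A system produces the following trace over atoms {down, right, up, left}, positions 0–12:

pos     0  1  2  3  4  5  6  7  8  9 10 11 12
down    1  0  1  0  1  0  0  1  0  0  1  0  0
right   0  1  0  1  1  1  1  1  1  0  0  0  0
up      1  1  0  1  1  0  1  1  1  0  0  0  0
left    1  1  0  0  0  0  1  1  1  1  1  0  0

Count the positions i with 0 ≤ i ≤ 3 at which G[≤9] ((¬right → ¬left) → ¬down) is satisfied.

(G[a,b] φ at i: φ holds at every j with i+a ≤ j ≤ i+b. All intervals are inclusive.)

0

Evaluate at each i in [0,3]:
  i=0: ✗ (fails at j=2)
  i=1: ✗ (fails at j=2)
  i=2: ✗ (fails at j=2)
  i=3: ✗ (fails at j=4)
Positions where it holds: {} → 0.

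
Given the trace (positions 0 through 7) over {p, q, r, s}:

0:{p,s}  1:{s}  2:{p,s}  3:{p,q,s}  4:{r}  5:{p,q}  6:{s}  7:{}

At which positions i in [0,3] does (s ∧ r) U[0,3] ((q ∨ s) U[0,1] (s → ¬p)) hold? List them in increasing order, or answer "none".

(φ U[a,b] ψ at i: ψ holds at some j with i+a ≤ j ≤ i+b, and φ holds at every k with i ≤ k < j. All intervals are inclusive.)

Evaluate at each i in [0,3]:
  i=0: ✓ (rhs at j=0)
  i=1: ✓ (rhs at j=1)
  i=2: ✗ (lhs fails at k=2 before rhs at j=3)
  i=3: ✓ (rhs at j=3)

0, 1, 3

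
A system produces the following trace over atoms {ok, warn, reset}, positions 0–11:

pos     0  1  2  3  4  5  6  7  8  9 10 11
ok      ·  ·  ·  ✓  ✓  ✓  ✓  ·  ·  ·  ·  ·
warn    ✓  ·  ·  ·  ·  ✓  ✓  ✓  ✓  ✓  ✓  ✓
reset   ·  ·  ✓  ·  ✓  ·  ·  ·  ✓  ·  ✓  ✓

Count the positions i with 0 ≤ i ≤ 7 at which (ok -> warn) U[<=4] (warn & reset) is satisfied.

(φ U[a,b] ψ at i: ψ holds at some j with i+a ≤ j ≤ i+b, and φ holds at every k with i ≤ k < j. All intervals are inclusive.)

3

Evaluate at each i in [0,7]:
  i=0: ✗ (no rhs in [0,4])
  i=1: ✗ (no rhs in [1,5])
  i=2: ✗ (no rhs in [2,6])
  i=3: ✗ (no rhs in [3,7])
  i=4: ✗ (lhs fails at k=4 before rhs at j=8)
  i=5: ✓ (rhs at j=8; lhs holds on [5,7])
  i=6: ✓ (rhs at j=8; lhs holds on [6,7])
  i=7: ✓ (rhs at j=8; lhs holds on [7,7])
Positions where it holds: {5, 6, 7} → 3.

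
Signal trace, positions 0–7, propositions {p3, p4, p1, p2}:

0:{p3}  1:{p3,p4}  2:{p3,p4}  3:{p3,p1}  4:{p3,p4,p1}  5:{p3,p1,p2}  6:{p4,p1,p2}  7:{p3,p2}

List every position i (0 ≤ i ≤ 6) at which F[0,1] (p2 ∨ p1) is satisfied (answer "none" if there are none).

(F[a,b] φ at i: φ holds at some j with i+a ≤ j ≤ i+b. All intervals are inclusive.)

2, 3, 4, 5, 6

Evaluate at each i in [0,6]:
  i=0: ✗ (none in [0,1])
  i=1: ✗ (none in [1,2])
  i=2: ✓ (witness j=3)
  i=3: ✓ (witness j=3)
  i=4: ✓ (witness j=4)
  i=5: ✓ (witness j=5)
  i=6: ✓ (witness j=6)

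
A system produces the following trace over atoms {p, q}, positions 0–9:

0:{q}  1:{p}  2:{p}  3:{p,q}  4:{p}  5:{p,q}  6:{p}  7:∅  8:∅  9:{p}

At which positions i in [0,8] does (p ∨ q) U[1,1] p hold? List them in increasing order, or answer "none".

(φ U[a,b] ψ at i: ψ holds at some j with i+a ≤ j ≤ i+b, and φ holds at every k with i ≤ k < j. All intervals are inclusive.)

Evaluate at each i in [0,8]:
  i=0: ✓ (rhs at j=1; lhs holds on [0,0])
  i=1: ✓ (rhs at j=2; lhs holds on [1,1])
  i=2: ✓ (rhs at j=3; lhs holds on [2,2])
  i=3: ✓ (rhs at j=4; lhs holds on [3,3])
  i=4: ✓ (rhs at j=5; lhs holds on [4,4])
  i=5: ✓ (rhs at j=6; lhs holds on [5,5])
  i=6: ✗ (no rhs in [7,7])
  i=7: ✗ (no rhs in [8,8])
  i=8: ✗ (lhs fails at k=8 before rhs at j=9)

0, 1, 2, 3, 4, 5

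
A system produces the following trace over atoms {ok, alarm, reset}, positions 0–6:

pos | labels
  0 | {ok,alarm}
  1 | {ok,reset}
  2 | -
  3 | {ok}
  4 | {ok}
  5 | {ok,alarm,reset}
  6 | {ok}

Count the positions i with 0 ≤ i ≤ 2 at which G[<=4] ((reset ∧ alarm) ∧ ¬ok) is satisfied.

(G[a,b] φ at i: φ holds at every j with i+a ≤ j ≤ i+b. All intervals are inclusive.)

Evaluate at each i in [0,2]:
  i=0: ✗ (fails at j=0)
  i=1: ✗ (fails at j=1)
  i=2: ✗ (fails at j=2)
Positions where it holds: {} → 0.

0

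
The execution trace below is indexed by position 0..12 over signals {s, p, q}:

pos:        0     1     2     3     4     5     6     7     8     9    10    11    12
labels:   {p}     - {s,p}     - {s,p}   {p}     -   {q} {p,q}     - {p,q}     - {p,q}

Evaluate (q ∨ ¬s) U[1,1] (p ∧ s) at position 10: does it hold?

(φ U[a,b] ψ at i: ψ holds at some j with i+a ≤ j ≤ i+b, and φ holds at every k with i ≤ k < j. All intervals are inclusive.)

Need some j in [11,11] with (p ∧ s), and (q ∨ ¬s) at every k in [10,j-1].
  j=11: (p ∧ s) false.
No j in the window works → until fails.

False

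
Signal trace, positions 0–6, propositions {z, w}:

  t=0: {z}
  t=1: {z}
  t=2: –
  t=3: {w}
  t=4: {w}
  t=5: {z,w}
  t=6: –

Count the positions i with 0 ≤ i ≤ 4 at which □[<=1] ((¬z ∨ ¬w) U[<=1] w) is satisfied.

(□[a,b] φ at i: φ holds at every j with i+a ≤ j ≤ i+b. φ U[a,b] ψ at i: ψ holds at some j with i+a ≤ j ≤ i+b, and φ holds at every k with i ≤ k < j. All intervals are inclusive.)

Evaluate at each i in [0,4]:
  i=0: ✗ (fails at j=0)
  i=1: ✗ (fails at j=1)
  i=2: ✓ (all of [2,3])
  i=3: ✓ (all of [3,4])
  i=4: ✓ (all of [4,5])
Positions where it holds: {2, 3, 4} → 3.

3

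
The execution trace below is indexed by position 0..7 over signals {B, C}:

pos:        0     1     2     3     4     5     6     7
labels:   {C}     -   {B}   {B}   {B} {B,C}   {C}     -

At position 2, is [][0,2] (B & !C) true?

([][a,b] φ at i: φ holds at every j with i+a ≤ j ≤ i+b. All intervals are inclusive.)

Yes

Check (B & !C) at every j in [2,4]:
  j=2: true
  j=3: true
  j=4: true
All positions satisfy it → formula holds.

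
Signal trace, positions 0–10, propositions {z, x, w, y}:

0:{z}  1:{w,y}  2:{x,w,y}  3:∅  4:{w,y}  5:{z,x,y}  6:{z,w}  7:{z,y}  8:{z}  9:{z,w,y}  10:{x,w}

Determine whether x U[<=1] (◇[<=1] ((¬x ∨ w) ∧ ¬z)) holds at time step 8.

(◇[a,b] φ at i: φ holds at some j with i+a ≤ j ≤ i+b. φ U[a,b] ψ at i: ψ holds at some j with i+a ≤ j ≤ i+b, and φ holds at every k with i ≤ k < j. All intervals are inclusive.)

No

Need some j in [8,9] with ◇[<=1] ((¬x ∨ w) ∧ ¬z), and x at every k in [8,j-1].
  j=8: ◇[<=1] ((¬x ∨ w) ∧ ¬z) — fails (none in [8,9]).
  j=9: ◇[<=1] ((¬x ∨ w) ∧ ¬z) holds, but x fails at k=8 → not this j.
No j in the window works → until fails.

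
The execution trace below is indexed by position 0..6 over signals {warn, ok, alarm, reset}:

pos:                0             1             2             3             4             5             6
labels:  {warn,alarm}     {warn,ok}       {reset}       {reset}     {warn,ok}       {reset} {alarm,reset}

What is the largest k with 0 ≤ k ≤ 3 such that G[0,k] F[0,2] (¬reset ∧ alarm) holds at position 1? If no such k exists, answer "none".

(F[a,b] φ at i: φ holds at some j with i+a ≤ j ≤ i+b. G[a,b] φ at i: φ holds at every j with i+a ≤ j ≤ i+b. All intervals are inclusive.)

F[0,2] (¬reset ∧ alarm) must hold from j=1 onward; find where it first fails.
  j=1: fails → no k works.

none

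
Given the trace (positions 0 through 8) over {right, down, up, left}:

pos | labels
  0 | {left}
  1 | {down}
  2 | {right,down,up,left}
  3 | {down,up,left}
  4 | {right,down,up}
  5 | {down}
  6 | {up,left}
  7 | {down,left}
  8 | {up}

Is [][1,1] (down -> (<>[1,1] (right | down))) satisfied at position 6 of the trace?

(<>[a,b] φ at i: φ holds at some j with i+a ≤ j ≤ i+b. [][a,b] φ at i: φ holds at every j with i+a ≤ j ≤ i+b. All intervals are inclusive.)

Does not hold

Check (down -> (<>[1,1] (right | down))) at every j in [7,7]:
  j=7: antecedent true; consequent fails (none in [8,8]) → ✗
Fails at j=7 → formula fails.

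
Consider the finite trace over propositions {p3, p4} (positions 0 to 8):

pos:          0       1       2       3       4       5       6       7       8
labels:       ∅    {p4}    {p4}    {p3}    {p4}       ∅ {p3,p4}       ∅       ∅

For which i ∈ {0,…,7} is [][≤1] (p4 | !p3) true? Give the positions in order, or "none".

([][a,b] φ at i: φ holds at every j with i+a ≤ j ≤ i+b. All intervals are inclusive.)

0, 1, 4, 5, 6, 7

Evaluate at each i in [0,7]:
  i=0: ✓ (all of [0,1])
  i=1: ✓ (all of [1,2])
  i=2: ✗ (fails at j=3)
  i=3: ✗ (fails at j=3)
  i=4: ✓ (all of [4,5])
  i=5: ✓ (all of [5,6])
  i=6: ✓ (all of [6,7])
  i=7: ✓ (all of [7,8])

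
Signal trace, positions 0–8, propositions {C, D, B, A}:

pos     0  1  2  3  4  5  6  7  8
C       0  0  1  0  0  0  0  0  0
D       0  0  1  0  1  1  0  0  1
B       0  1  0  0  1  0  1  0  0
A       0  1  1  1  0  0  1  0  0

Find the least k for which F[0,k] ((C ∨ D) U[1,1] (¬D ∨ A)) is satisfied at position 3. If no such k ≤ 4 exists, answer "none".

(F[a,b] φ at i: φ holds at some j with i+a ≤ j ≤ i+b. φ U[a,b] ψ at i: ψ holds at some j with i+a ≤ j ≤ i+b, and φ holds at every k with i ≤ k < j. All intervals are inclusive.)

2

Scan j = 3,4,… for ((C ∨ D) U[1,1] (¬D ∨ A)):
  j=3: fails
  j=4: fails
  j=5: holds
First hit at j=5, so smallest k = 5-3 = 2.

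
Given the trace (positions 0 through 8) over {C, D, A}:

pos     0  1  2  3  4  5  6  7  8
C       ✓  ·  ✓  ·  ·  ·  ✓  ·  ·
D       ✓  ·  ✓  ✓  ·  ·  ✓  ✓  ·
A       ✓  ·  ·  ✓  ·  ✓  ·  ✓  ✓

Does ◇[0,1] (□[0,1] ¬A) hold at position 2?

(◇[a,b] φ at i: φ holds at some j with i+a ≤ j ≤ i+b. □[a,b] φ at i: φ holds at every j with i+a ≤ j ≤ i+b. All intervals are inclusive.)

Check □[0,1] ¬A at each j in [2,3]:
  j=2: fails at 3
  j=3: fails at 3
No position in the window satisfies it → formula fails.

No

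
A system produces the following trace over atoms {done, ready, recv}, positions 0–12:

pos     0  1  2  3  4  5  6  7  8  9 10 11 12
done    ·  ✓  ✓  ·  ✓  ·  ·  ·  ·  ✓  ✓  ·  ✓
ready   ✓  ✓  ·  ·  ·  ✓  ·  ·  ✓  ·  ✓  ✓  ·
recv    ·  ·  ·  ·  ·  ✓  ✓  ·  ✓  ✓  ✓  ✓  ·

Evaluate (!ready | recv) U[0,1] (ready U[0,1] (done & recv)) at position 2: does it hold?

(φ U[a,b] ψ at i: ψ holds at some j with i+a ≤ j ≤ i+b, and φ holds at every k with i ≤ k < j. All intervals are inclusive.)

Does not hold

Need some j in [2,3] with (ready U[0,1] (done & recv)), and (!ready | recv) at every k in [2,j-1].
  j=2: (ready U[0,1] (done & recv)) — fails.
  j=3: (ready U[0,1] (done & recv)) — fails.
No j in the window works → until fails.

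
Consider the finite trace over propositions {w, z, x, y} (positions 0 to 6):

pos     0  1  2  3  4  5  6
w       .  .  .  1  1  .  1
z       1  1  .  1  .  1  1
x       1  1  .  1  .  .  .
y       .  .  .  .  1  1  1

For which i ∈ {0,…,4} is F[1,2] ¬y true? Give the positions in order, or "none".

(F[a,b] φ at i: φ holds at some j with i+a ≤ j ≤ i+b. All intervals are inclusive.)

0, 1, 2

Evaluate at each i in [0,4]:
  i=0: ✓ (witness j=1)
  i=1: ✓ (witness j=2)
  i=2: ✓ (witness j=3)
  i=3: ✗ (none in [4,5])
  i=4: ✗ (none in [5,6])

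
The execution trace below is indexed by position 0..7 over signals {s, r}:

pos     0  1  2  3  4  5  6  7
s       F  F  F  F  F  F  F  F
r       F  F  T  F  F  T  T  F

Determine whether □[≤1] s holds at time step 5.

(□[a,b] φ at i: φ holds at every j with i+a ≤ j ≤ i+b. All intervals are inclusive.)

Check s at every j in [5,6]:
  j=5: false
  j=6: false
Fails at j=5 → formula fails.

No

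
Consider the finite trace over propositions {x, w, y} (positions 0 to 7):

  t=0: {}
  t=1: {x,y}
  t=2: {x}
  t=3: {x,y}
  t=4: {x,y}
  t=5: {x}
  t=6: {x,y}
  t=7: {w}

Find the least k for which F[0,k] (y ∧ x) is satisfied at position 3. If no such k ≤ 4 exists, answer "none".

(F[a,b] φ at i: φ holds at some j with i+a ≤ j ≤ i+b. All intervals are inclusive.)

Scan j = 3,4,… for (y ∧ x):
  j=3: holds
First hit at j=3, so smallest k = 3-3 = 0.

0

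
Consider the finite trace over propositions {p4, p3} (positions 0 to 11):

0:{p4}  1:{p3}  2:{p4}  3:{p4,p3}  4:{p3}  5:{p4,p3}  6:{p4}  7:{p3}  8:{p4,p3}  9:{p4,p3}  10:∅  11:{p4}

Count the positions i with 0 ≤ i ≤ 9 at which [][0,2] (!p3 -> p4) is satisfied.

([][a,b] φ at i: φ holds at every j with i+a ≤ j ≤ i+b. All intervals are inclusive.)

8

Evaluate at each i in [0,9]:
  i=0: ✓ (all of [0,2])
  i=1: ✓ (all of [1,3])
  i=2: ✓ (all of [2,4])
  i=3: ✓ (all of [3,5])
  i=4: ✓ (all of [4,6])
  i=5: ✓ (all of [5,7])
  i=6: ✓ (all of [6,8])
  i=7: ✓ (all of [7,9])
  i=8: ✗ (fails at j=10)
  i=9: ✗ (fails at j=10)
Positions where it holds: {0, 1, 2, 3, 4, 5, 6, 7} → 8.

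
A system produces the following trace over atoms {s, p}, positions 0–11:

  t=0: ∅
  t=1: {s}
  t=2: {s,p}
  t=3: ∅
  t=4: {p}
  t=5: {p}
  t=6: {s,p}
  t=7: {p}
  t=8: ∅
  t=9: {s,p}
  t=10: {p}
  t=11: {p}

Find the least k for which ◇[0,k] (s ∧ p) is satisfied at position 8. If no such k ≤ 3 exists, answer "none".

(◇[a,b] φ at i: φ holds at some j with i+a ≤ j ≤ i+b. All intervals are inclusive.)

1

Scan j = 8,9,… for (s ∧ p):
  j=8: fails
  j=9: holds
First hit at j=9, so smallest k = 9-8 = 1.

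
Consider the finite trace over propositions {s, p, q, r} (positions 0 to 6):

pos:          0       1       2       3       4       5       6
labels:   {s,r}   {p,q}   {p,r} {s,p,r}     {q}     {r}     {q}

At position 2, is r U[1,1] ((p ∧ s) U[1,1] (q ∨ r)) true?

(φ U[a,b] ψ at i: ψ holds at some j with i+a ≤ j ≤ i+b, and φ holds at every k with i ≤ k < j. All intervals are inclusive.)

Need some j in [3,3] with ((p ∧ s) U[1,1] (q ∨ r)), and r at every k in [2,j-1].
  j=3: ((p ∧ s) U[1,1] (q ∨ r)) holds; r holds at every k in [2,2] → satisfied.

Yes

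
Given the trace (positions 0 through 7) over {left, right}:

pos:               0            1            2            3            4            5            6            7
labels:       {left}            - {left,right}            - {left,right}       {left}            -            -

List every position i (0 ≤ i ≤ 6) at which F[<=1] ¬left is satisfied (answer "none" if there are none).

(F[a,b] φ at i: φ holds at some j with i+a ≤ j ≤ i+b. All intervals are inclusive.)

0, 1, 2, 3, 5, 6

Evaluate at each i in [0,6]:
  i=0: ✓ (witness j=1)
  i=1: ✓ (witness j=1)
  i=2: ✓ (witness j=3)
  i=3: ✓ (witness j=3)
  i=4: ✗ (none in [4,5])
  i=5: ✓ (witness j=6)
  i=6: ✓ (witness j=6)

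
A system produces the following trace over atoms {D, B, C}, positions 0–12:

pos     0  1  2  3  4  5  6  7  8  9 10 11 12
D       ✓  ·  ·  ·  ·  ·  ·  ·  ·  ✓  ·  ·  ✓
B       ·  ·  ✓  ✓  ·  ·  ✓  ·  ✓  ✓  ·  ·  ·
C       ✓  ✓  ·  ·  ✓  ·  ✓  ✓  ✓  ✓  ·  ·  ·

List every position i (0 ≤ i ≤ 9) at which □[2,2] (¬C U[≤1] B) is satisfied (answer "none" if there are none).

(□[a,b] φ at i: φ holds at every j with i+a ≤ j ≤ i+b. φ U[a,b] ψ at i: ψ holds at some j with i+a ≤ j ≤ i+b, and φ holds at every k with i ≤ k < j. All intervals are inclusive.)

Evaluate at each i in [0,9]:
  i=0: ✓ (all of [2,2])
  i=1: ✓ (all of [3,3])
  i=2: ✗ (fails at j=4)
  i=3: ✓ (all of [5,5])
  i=4: ✓ (all of [6,6])
  i=5: ✗ (fails at j=7)
  i=6: ✓ (all of [8,8])
  i=7: ✓ (all of [9,9])
  i=8: ✗ (fails at j=10)
  i=9: ✗ (fails at j=11)

0, 1, 3, 4, 6, 7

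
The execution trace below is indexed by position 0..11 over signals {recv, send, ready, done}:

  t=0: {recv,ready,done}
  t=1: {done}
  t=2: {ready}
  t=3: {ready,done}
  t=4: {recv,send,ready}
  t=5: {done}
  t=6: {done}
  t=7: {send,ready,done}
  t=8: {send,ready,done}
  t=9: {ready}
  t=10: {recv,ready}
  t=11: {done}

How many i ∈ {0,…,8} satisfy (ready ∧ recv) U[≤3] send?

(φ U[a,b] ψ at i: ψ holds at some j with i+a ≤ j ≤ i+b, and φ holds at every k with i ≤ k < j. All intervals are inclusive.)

Evaluate at each i in [0,8]:
  i=0: ✗ (no rhs in [0,3])
  i=1: ✗ (lhs fails at k=1 before rhs at j=4)
  i=2: ✗ (lhs fails at k=2 before rhs at j=4)
  i=3: ✗ (lhs fails at k=3 before rhs at j=4)
  i=4: ✓ (rhs at j=4)
  i=5: ✗ (lhs fails at k=5 before rhs at j=7)
  i=6: ✗ (lhs fails at k=6 before rhs at j=7)
  i=7: ✓ (rhs at j=7)
  i=8: ✓ (rhs at j=8)
Positions where it holds: {4, 7, 8} → 3.

3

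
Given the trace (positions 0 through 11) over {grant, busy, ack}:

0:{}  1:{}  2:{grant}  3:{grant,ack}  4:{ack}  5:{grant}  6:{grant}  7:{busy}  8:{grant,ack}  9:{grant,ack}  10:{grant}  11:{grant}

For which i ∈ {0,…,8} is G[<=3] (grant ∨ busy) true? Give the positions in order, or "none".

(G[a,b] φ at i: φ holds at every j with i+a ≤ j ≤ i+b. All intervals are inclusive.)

Evaluate at each i in [0,8]:
  i=0: ✗ (fails at j=0)
  i=1: ✗ (fails at j=1)
  i=2: ✗ (fails at j=4)
  i=3: ✗ (fails at j=4)
  i=4: ✗ (fails at j=4)
  i=5: ✓ (all of [5,8])
  i=6: ✓ (all of [6,9])
  i=7: ✓ (all of [7,10])
  i=8: ✓ (all of [8,11])

5, 6, 7, 8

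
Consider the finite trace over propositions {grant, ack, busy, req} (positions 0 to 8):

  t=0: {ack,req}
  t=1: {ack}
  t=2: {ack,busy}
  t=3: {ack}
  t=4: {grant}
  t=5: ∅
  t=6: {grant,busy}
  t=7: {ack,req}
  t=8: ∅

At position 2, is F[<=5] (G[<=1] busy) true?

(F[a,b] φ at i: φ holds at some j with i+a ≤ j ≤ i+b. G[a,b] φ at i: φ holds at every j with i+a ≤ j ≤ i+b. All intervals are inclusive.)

No

Check G[<=1] busy at each j in [2,7]:
  j=2: fails at 3
  j=3: fails at 3
  j=4: fails at 4
  j=5: fails at 5
  j=6: fails at 7
  j=7: fails at 7
No position in the window satisfies it → formula fails.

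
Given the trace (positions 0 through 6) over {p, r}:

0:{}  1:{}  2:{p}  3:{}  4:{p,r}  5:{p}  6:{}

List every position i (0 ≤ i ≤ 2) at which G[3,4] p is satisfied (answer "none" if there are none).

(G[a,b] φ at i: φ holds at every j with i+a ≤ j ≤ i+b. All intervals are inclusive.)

1

Evaluate at each i in [0,2]:
  i=0: ✗ (fails at j=3)
  i=1: ✓ (all of [4,5])
  i=2: ✗ (fails at j=6)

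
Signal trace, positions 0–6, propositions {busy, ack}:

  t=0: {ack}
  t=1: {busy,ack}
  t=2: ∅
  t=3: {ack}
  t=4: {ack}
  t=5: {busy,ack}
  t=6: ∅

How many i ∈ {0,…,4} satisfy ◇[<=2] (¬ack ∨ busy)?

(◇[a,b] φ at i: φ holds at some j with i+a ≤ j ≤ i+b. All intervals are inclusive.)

Evaluate at each i in [0,4]:
  i=0: ✓ (witness j=1)
  i=1: ✓ (witness j=1)
  i=2: ✓ (witness j=2)
  i=3: ✓ (witness j=5)
  i=4: ✓ (witness j=5)
Positions where it holds: {0, 1, 2, 3, 4} → 5.

5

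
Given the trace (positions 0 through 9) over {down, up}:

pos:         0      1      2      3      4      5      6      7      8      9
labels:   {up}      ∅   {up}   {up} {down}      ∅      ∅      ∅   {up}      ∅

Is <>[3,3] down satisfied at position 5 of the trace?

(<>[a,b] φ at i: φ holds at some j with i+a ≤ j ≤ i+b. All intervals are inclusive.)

Check down at each j in [8,8]:
  j=8: false
No position in the window satisfies it → formula fails.

Does not hold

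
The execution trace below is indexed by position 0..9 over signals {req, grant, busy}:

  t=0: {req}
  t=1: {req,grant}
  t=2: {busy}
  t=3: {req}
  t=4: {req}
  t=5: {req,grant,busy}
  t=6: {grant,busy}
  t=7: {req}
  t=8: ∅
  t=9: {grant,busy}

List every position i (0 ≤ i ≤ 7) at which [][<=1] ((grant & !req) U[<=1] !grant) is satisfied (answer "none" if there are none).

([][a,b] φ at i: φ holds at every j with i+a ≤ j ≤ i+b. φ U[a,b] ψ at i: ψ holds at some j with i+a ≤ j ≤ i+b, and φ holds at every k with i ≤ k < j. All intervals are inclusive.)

Evaluate at each i in [0,7]:
  i=0: ✗ (fails at j=1)
  i=1: ✗ (fails at j=1)
  i=2: ✓ (all of [2,3])
  i=3: ✓ (all of [3,4])
  i=4: ✗ (fails at j=5)
  i=5: ✗ (fails at j=5)
  i=6: ✓ (all of [6,7])
  i=7: ✓ (all of [7,8])

2, 3, 6, 7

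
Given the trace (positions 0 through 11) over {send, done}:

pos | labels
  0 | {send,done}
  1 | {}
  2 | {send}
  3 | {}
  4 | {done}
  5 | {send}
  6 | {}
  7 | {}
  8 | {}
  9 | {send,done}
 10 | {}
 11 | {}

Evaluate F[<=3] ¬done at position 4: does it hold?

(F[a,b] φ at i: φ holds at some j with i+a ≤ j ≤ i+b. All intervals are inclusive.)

Check ¬done at each j in [4,7]:
  j=4: false
  j=5: true
  j=6: true
  j=7: true
Found at j=5 → formula holds.

True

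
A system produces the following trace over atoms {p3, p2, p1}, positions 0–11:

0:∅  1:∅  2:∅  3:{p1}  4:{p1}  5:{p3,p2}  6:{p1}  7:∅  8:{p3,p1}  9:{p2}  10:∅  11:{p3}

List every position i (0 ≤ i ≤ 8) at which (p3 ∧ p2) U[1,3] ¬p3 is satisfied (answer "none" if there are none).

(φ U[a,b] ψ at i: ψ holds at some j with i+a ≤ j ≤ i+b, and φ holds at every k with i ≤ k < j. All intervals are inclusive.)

Evaluate at each i in [0,8]:
  i=0: ✗ (lhs fails at k=0 before rhs at j=1)
  i=1: ✗ (lhs fails at k=1 before rhs at j=2)
  i=2: ✗ (lhs fails at k=2 before rhs at j=3)
  i=3: ✗ (lhs fails at k=3 before rhs at j=4)
  i=4: ✗ (lhs fails at k=4 before rhs at j=6)
  i=5: ✓ (rhs at j=6; lhs holds on [5,5])
  i=6: ✗ (lhs fails at k=6 before rhs at j=7)
  i=7: ✗ (lhs fails at k=7 before rhs at j=9)
  i=8: ✗ (lhs fails at k=8 before rhs at j=9)

5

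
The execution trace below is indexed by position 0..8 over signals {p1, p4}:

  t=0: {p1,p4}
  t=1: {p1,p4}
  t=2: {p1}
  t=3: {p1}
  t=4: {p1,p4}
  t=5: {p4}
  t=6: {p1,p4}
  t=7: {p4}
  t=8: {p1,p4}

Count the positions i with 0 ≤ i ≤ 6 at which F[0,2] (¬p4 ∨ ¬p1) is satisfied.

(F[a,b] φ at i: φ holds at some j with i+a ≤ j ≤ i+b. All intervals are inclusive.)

Evaluate at each i in [0,6]:
  i=0: ✓ (witness j=2)
  i=1: ✓ (witness j=2)
  i=2: ✓ (witness j=2)
  i=3: ✓ (witness j=3)
  i=4: ✓ (witness j=5)
  i=5: ✓ (witness j=5)
  i=6: ✓ (witness j=7)
Positions where it holds: {0, 1, 2, 3, 4, 5, 6} → 7.

7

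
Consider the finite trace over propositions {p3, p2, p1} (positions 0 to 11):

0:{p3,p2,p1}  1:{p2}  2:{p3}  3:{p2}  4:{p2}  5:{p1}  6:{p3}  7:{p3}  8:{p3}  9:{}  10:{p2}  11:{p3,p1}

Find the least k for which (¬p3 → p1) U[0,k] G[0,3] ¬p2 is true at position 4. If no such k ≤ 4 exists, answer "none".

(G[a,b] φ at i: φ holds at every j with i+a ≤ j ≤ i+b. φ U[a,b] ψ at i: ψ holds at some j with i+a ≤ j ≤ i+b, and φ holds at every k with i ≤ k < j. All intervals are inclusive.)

Need earliest j ≥ 4 with G[0,3] ¬p2, and (¬p3 → p1) at every k in [4,j-1].
  j=4: rhs fails.
  j=5: rhs holds but lhs fails at k=4.
  j=6: rhs holds but lhs fails at k=4.
  j=7: rhs fails.
  j=8: rhs fails.
No witness within the range → none.

none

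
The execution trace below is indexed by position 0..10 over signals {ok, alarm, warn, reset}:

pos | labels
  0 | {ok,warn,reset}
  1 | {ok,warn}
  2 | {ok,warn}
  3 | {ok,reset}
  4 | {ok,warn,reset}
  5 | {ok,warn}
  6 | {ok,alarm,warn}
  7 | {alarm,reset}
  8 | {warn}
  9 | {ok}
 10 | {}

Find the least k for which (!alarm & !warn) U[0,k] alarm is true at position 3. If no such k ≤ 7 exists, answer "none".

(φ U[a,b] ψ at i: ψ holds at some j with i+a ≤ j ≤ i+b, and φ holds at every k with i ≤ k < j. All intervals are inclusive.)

none

Need earliest j ≥ 3 with alarm, and (!alarm & !warn) at every k in [3,j-1].
  j=3: rhs fails.
  j=4: rhs fails.
  j=5: rhs fails.
  j=6: rhs holds but lhs fails at k=4.
  j=7: rhs holds but lhs fails at k=4.
  j=8: rhs fails.
  j=9: rhs fails.
  j=10: rhs fails.
No witness within the range → none.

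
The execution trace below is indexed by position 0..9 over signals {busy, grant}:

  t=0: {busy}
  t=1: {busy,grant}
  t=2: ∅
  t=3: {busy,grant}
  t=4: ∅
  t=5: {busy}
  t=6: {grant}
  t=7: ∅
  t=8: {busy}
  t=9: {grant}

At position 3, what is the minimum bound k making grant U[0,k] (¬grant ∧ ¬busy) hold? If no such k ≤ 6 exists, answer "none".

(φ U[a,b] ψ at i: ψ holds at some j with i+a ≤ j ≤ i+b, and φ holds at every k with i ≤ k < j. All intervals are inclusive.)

1

Need earliest j ≥ 3 with (¬grant ∧ ¬busy), and grant at every k in [3,j-1].
  j=3: rhs fails.
  j=4: rhs holds; lhs holds on [3,3]. k = 1.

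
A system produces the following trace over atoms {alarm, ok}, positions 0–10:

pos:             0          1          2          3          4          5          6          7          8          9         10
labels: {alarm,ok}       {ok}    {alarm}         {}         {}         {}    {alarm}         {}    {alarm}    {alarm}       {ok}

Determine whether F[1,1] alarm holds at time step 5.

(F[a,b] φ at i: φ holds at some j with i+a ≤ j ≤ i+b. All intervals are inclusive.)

True

Check alarm at each j in [6,6]:
  j=6: true
Found at j=6 → formula holds.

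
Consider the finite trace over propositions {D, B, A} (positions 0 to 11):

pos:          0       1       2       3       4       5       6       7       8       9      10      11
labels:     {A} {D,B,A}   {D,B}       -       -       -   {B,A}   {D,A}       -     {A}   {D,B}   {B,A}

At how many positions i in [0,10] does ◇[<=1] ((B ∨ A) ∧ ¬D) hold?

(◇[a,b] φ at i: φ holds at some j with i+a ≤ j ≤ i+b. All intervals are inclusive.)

Evaluate at each i in [0,10]:
  i=0: ✓ (witness j=0)
  i=1: ✗ (none in [1,2])
  i=2: ✗ (none in [2,3])
  i=3: ✗ (none in [3,4])
  i=4: ✗ (none in [4,5])
  i=5: ✓ (witness j=6)
  i=6: ✓ (witness j=6)
  i=7: ✗ (none in [7,8])
  i=8: ✓ (witness j=9)
  i=9: ✓ (witness j=9)
  i=10: ✓ (witness j=11)
Positions where it holds: {0, 5, 6, 8, 9, 10} → 6.

6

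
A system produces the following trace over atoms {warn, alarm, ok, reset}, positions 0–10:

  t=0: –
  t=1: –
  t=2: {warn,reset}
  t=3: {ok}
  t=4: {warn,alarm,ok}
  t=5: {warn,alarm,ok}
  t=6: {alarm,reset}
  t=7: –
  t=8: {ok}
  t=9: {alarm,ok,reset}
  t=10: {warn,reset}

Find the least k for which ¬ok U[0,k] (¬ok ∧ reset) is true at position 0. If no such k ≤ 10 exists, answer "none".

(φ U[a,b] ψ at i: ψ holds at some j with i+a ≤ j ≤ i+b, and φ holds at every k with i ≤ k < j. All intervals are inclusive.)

2

Need earliest j ≥ 0 with (¬ok ∧ reset), and ¬ok at every k in [0,j-1].
  j=0: rhs fails.
  j=1: rhs fails.
  j=2: rhs holds; lhs holds on [0,1]. k = 2.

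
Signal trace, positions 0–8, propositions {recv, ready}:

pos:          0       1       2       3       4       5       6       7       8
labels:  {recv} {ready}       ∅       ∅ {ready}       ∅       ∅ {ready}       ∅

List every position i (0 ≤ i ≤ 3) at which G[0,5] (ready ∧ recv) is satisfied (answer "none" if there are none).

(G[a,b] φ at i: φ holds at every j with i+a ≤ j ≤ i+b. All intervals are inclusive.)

none

Evaluate at each i in [0,3]:
  i=0: ✗ (fails at j=0)
  i=1: ✗ (fails at j=1)
  i=2: ✗ (fails at j=2)
  i=3: ✗ (fails at j=3)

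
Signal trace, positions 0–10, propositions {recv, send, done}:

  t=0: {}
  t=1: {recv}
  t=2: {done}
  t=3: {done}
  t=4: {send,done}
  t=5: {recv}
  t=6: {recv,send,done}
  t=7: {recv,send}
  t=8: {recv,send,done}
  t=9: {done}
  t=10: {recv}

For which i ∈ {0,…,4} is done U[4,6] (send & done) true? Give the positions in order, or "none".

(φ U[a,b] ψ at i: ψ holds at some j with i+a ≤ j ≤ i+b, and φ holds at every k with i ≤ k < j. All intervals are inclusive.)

none

Evaluate at each i in [0,4]:
  i=0: ✗ (lhs fails at k=0 before rhs at j=4)
  i=1: ✗ (lhs fails at k=1 before rhs at j=6)
  i=2: ✗ (lhs fails at k=5 before rhs at j=6)
  i=3: ✗ (lhs fails at k=5 before rhs at j=8)
  i=4: ✗ (lhs fails at k=5 before rhs at j=8)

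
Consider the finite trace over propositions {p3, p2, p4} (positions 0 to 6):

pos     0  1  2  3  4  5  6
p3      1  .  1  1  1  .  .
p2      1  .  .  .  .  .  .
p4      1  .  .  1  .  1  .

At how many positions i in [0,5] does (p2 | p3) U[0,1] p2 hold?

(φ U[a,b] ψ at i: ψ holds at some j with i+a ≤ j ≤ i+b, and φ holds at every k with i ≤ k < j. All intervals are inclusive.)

1

Evaluate at each i in [0,5]:
  i=0: ✓ (rhs at j=0)
  i=1: ✗ (no rhs in [1,2])
  i=2: ✗ (no rhs in [2,3])
  i=3: ✗ (no rhs in [3,4])
  i=4: ✗ (no rhs in [4,5])
  i=5: ✗ (no rhs in [5,6])
Positions where it holds: {0} → 1.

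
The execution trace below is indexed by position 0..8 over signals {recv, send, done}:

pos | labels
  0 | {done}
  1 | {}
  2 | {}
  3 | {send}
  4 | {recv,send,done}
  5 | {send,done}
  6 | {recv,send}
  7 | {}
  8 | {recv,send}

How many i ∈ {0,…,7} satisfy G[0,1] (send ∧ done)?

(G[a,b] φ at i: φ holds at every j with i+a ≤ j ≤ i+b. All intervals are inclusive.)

Evaluate at each i in [0,7]:
  i=0: ✗ (fails at j=0)
  i=1: ✗ (fails at j=1)
  i=2: ✗ (fails at j=2)
  i=3: ✗ (fails at j=3)
  i=4: ✓ (all of [4,5])
  i=5: ✗ (fails at j=6)
  i=6: ✗ (fails at j=6)
  i=7: ✗ (fails at j=7)
Positions where it holds: {4} → 1.

1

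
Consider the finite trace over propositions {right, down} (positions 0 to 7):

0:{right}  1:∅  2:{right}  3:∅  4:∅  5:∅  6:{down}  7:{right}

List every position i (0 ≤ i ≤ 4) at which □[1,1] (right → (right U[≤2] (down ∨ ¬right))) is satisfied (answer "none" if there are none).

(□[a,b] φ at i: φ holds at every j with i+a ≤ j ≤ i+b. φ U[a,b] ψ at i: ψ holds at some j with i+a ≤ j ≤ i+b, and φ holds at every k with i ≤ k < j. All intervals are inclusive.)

0, 1, 2, 3, 4

Evaluate at each i in [0,4]:
  i=0: ✓ (all of [1,1])
  i=1: ✓ (all of [2,2])
  i=2: ✓ (all of [3,3])
  i=3: ✓ (all of [4,4])
  i=4: ✓ (all of [5,5])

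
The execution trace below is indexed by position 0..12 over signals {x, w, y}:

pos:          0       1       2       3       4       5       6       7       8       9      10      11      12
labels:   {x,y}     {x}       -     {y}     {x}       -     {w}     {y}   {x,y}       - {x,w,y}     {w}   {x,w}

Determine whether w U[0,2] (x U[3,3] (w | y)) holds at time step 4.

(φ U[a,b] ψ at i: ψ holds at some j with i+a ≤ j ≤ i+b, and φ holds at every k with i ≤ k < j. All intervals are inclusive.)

Need some j in [4,6] with (x U[3,3] (w | y)), and w at every k in [4,j-1].
  j=4: (x U[3,3] (w | y)) — fails.
  j=5: (x U[3,3] (w | y)) — fails.
  j=6: (x U[3,3] (w | y)) — fails.
No j in the window works → until fails.

No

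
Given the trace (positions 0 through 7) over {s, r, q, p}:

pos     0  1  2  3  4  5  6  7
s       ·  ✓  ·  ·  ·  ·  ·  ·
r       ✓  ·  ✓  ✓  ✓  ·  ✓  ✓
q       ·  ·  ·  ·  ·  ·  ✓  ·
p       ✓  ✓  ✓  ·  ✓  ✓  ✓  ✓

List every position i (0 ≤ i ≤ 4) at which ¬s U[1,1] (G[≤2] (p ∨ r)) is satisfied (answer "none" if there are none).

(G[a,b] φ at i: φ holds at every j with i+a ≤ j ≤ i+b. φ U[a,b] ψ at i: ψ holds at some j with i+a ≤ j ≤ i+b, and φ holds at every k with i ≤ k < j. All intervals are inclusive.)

0, 2, 3, 4

Evaluate at each i in [0,4]:
  i=0: ✓ (rhs at j=1; lhs holds on [0,0])
  i=1: ✗ (lhs fails at k=1 before rhs at j=2)
  i=2: ✓ (rhs at j=3; lhs holds on [2,2])
  i=3: ✓ (rhs at j=4; lhs holds on [3,3])
  i=4: ✓ (rhs at j=5; lhs holds on [4,4])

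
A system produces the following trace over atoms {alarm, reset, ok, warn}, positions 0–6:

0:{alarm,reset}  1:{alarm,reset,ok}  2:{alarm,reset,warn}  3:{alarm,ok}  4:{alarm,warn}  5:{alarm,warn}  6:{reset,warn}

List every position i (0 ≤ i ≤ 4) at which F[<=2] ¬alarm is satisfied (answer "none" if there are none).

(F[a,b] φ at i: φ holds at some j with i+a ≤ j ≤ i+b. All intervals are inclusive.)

4

Evaluate at each i in [0,4]:
  i=0: ✗ (none in [0,2])
  i=1: ✗ (none in [1,3])
  i=2: ✗ (none in [2,4])
  i=3: ✗ (none in [3,5])
  i=4: ✓ (witness j=6)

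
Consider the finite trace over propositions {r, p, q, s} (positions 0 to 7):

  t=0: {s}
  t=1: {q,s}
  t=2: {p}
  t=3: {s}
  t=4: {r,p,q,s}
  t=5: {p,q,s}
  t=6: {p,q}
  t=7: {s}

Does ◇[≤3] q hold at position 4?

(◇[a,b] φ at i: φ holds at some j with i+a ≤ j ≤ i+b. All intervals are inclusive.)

Check q at each j in [4,7]:
  j=4: true
  j=5: true
  j=6: true
  j=7: false
Found at j=4 → formula holds.

Holds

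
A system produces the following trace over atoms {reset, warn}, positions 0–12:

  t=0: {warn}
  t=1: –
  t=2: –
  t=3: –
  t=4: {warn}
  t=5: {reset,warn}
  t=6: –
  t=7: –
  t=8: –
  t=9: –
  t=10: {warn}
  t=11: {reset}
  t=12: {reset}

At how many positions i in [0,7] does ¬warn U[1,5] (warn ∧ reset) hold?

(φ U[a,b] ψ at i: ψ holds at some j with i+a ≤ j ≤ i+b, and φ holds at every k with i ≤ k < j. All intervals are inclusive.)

Evaluate at each i in [0,7]:
  i=0: ✗ (lhs fails at k=0 before rhs at j=5)
  i=1: ✗ (lhs fails at k=4 before rhs at j=5)
  i=2: ✗ (lhs fails at k=4 before rhs at j=5)
  i=3: ✗ (lhs fails at k=4 before rhs at j=5)
  i=4: ✗ (lhs fails at k=4 before rhs at j=5)
  i=5: ✗ (no rhs in [6,10])
  i=6: ✗ (no rhs in [7,11])
  i=7: ✗ (no rhs in [8,12])
Positions where it holds: {} → 0.

0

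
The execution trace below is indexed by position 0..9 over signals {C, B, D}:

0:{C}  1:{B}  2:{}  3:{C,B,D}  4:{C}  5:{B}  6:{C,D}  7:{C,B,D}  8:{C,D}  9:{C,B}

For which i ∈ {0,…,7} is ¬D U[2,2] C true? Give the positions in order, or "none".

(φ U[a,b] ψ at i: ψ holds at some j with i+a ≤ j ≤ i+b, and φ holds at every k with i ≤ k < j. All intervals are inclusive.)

Evaluate at each i in [0,7]:
  i=0: ✗ (no rhs in [2,2])
  i=1: ✓ (rhs at j=3; lhs holds on [1,2])
  i=2: ✗ (lhs fails at k=3 before rhs at j=4)
  i=3: ✗ (no rhs in [5,5])
  i=4: ✓ (rhs at j=6; lhs holds on [4,5])
  i=5: ✗ (lhs fails at k=6 before rhs at j=7)
  i=6: ✗ (lhs fails at k=6 before rhs at j=8)
  i=7: ✗ (lhs fails at k=7 before rhs at j=9)

1, 4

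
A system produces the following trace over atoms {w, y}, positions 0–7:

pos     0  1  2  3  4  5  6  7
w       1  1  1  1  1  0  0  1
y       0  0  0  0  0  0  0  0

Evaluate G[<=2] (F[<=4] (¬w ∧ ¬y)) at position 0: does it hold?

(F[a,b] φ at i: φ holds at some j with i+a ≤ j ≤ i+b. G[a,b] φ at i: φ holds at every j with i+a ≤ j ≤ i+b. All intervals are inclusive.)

Does not hold

Check F[<=4] (¬w ∧ ¬y) at every j in [0,2]:
  j=0: fails (none in [0,4])
  j=1: holds (witness at 5)
  j=2: holds (witness at 5)
Fails at j=0 → formula fails.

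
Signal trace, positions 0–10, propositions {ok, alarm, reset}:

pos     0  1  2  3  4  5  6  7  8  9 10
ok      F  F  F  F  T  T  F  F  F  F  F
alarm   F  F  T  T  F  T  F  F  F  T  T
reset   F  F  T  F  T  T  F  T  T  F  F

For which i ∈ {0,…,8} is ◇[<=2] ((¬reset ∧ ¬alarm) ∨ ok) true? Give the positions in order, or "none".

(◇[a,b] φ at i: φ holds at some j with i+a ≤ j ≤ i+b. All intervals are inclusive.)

Evaluate at each i in [0,8]:
  i=0: ✓ (witness j=0)
  i=1: ✓ (witness j=1)
  i=2: ✓ (witness j=4)
  i=3: ✓ (witness j=4)
  i=4: ✓ (witness j=4)
  i=5: ✓ (witness j=5)
  i=6: ✓ (witness j=6)
  i=7: ✗ (none in [7,9])
  i=8: ✗ (none in [8,10])

0, 1, 2, 3, 4, 5, 6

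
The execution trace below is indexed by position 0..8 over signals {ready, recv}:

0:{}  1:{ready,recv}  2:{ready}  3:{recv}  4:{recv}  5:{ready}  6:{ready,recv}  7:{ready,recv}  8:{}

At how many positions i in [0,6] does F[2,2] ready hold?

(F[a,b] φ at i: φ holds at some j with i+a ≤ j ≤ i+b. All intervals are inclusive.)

4

Evaluate at each i in [0,6]:
  i=0: ✓ (witness j=2)
  i=1: ✗ (none in [3,3])
  i=2: ✗ (none in [4,4])
  i=3: ✓ (witness j=5)
  i=4: ✓ (witness j=6)
  i=5: ✓ (witness j=7)
  i=6: ✗ (none in [8,8])
Positions where it holds: {0, 3, 4, 5} → 4.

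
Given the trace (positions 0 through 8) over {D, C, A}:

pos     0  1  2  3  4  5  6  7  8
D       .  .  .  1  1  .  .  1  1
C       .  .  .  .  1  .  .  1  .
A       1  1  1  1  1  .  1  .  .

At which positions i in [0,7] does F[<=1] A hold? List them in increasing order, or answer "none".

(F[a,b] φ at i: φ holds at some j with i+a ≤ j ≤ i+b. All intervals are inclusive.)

0, 1, 2, 3, 4, 5, 6

Evaluate at each i in [0,7]:
  i=0: ✓ (witness j=0)
  i=1: ✓ (witness j=1)
  i=2: ✓ (witness j=2)
  i=3: ✓ (witness j=3)
  i=4: ✓ (witness j=4)
  i=5: ✓ (witness j=6)
  i=6: ✓ (witness j=6)
  i=7: ✗ (none in [7,8])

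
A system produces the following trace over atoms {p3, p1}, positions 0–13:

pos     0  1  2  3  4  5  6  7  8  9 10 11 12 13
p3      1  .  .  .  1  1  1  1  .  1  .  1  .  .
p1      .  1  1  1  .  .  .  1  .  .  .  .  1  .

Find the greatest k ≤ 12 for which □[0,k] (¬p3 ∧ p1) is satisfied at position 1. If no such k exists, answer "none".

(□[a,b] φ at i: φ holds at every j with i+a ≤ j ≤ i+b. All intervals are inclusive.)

2

(¬p3 ∧ p1) must hold from j=1 onward; find where it first fails.
  j=1: holds
  j=2: holds
  j=3: holds
  j=4: fails
Holds on [1,3], so largest k = 2.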